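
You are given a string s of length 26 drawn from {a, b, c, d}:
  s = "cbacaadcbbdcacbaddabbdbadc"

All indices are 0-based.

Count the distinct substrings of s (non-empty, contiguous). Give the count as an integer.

313

rank→(start, suffix):
  0 → (4, 'aadcbbdcacbaddabbdbadc')
  1 → (18, 'abbdbadc')
  2 → (2, 'acaadcbbdcacbaddabbdbadc')
  3 → (12, 'acbaddabbdbadc')
  4 → (23, 'adc')
  5 → (5, 'adcbbdcacbaddabbdbadc')
  6 → (15, 'addabbdbadc')
  7 → (1, 'bacaadcbbdcacbaddabbdbadc')
  8 → (22, 'badc')
  9 → (14, 'baddabbdbadc')
  10 → (19, 'bbdbadc')
  11 → (8, 'bbdcacbaddabbdbadc')
  12 → (20, 'bdbadc')
  13 → (9, 'bdcacbaddabbdbadc')
  14 → (25, 'c')
  15 → (3, 'caadcbbdcacbaddabbdbadc')
  16 → (11, 'cacbaddabbdbadc')
  17 → (0, 'cbacaadcbbdcacbaddabbdbadc')
  18 → (13, 'cbaddabbdbadc')
  19 → (7, 'cbbdcacbaddabbdbadc')
  20 → (17, 'dabbdbadc')
  21 → (21, 'dbadc')
  22 → (24, 'dc')
  23 → (10, 'dcacbaddabbdbadc')
  24 → (6, 'dcbbdcacbaddabbdbadc')
  25 → (16, 'ddabbdbadc')

SA = [4, 18, 2, 12, 23, 5, 15, 1, 22, 14, 19, 8, 20, 9, 25, 3, 11, 0, 13, 7, 17, 21, 24, 10, 6, 16]
i: (SA[i-1],SA[i]) lcp shared
  1: (4,18) 1 'a'
  2: (18,2) 1 'a'
  3: (2,12) 2 'ac'
  4: (12,23) 1 'a'
  5: (23,5) 3 'adc'
  6: (5,15) 2 'ad'
  7: (15,1) 0 ''
  8: (1,22) 2 'ba'
  9: (22,14) 3 'bad'
  10: (14,19) 1 'b'
  11: (19,8) 3 'bbd'
  12: (8,20) 1 'b'
  13: (20,9) 2 'bd'
  14: (9,25) 0 ''
  15: (25,3) 1 'c'
  16: (3,11) 2 'ca'
  17: (11,0) 1 'c'
  18: (0,13) 3 'cba'
  19: (13,7) 2 'cb'
  20: (7,17) 0 ''
  21: (17,21) 1 'd'
  22: (21,24) 1 'd'
  23: (24,10) 2 'dc'
  24: (10,6) 2 'dc'
  25: (6,16) 1 'd'

n(n+1)/2 = 26·27/2 = 351
Σ LCP = 0 + 1 + 1 + 2 + 1 + 3 + 2 + 0 + 2 + 3 + 1 + 3 + 1 + 2 + 0 + 1 + 2 + 1 + 3 + 2 + 0 + 1 + 1 + 2 + 2 + 1 = 38
distinct = 351 − 38 = 313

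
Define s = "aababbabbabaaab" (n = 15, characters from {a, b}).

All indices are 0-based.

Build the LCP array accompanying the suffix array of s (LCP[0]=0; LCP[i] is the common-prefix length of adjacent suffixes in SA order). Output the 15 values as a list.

sorted suffixes:
  #0 SA[0]=11  'aaab'
  #1 SA[1]=12  'aab'
  #2 SA[2]=0  'aababbabbabaaab'
  #3 SA[3]=13  'ab'
  #4 SA[4]=9  'abaaab'
  #5 SA[5]=1  'ababbabbabaaab'
  #6 SA[6]=6  'abbabaaab'
  #7 SA[7]=3  'abbabbabaaab'
  #8 SA[8]=14  'b'
  #9 SA[9]=10  'baaab'
  #10 SA[10]=8  'babaaab'
  #11 SA[11]=5  'babbabaaab'
  #12 SA[12]=2  'babbabbabaaab'
  #13 SA[13]=7  'bbabaaab'
  #14 SA[14]=4  'bbabbabaaab'

SA = [11, 12, 0, 13, 9, 1, 6, 3, 14, 10, 8, 5, 2, 7, 4]
i: (SA[i-1],SA[i]) lcp shared
  1: (11,12) 2 'aa'
  2: (12,0) 3 'aab'
  3: (0,13) 1 'a'
  4: (13,9) 2 'ab'
  5: (9,1) 3 'aba'
  6: (1,6) 2 'ab'
  7: (6,3) 5 'abbab'
  8: (3,14) 0 ''
  9: (14,10) 1 'b'
  10: (10,8) 2 'ba'
  11: (8,5) 3 'bab'
  12: (5,2) 6 'babbab'
  13: (2,7) 1 'b'
  14: (7,4) 4 'bbab'

[0, 2, 3, 1, 2, 3, 2, 5, 0, 1, 2, 3, 6, 1, 4]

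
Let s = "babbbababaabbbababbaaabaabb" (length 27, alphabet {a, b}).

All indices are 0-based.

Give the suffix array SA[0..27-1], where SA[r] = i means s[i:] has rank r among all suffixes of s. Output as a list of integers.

[19, 20, 23, 9, 21, 7, 5, 14, 24, 16, 1, 10, 26, 18, 22, 8, 6, 4, 13, 15, 0, 25, 17, 3, 12, 2, 11]

rank→(start, suffix):
  0 → (19, 'aaabaabb')
  1 → (20, 'aabaabb')
  2 → (23, 'aabb')
  3 → (9, 'aabbbababbaaabaabb')
  4 → (21, 'abaabb')
  5 → (7, 'abaabbbababbaaabaabb')
  6 → (5, 'ababaabbbababbaaabaabb')
  7 → (14, 'ababbaaabaabb')
  8 → (24, 'abb')
  9 → (16, 'abbaaabaabb')
  10 → (1, 'abbbababaabbbababbaaabaabb')
  11 → (10, 'abbbababbaaabaabb')
  12 → (26, 'b')
  13 → (18, 'baaabaabb')
  14 → (22, 'baabb')
  15 → (8, 'baabbbababbaaabaabb')
  16 → (6, 'babaabbbababbaaabaabb')
  17 → (4, 'bababaabbbababbaaabaabb')
  18 → (13, 'bababbaaabaabb')
  19 → (15, 'babbaaabaabb')
  20 → (0, 'babbbababaabbbababbaaabaabb')
  21 → (25, 'bb')
  22 → (17, 'bbaaabaabb')
  23 → (3, 'bbababaabbbababbaaabaabb')
  24 → (12, 'bbababbaaabaabb')
  25 → (2, 'bbbababaabbbababbaaabaabb')
  26 → (11, 'bbbababbaaabaabb')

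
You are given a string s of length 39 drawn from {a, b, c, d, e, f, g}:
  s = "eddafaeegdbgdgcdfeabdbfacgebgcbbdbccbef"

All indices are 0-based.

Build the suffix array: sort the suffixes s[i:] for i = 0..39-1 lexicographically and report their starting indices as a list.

[18, 23, 5, 3, 30, 33, 31, 19, 36, 21, 27, 10, 29, 35, 34, 14, 24, 2, 32, 20, 9, 1, 15, 12, 17, 26, 0, 6, 37, 7, 38, 22, 4, 16, 28, 13, 8, 11, 25]

rank | idx | suffix
   0 |  18 | abdbfacgebgcbbdbccbef
   1 |  23 | acgebgcbbdbccbef
   2 |   5 | aeegdbgdgcdfeabdbfacgebgcbbdbccbef
   3 |   3 | afaeegdbgdgcdfeabdbfacgebgcbbdbccbef
   4 |  30 | bbdbccbef
   5 |  33 | bccbef
   6 |  31 | bdbccbef
   7 |  19 | bdbfacgebgcbbdbccbef
   8 |  36 | bef
   9 |  21 | bfacgebgcbbdbccbef
  10 |  27 | bgcbbdbccbef
  11 |  10 | bgdgcdfeabdbfacgebgcbbdbccbef
  12 |  29 | cbbdbccbef
  13 |  35 | cbef
  14 |  34 | ccbef
  15 |  14 | cdfeabdbfacgebgcbbdbccbef
  16 |  24 | cgebgcbbdbccbef
  17 |   2 | dafaeegdbgdgcdfeabdbfacgebgcbbdbccbef
  18 |  32 | dbccbef
  19 |  20 | dbfacgebgcbbdbccbef
  20 |   9 | dbgdgcdfeabdbfacgebgcbbdbccbef
  21 |   1 | ddafaeegdbgdgcdfeabdbfacgebgcbbdbccbef
  22 |  15 | dfeabdbfacgebgcbbdbccbef
  23 |  12 | dgcdfeabdbfacgebgcbbdbccbef
  24 |  17 | eabdbfacgebgcbbdbccbef
  25 |  26 | ebgcbbdbccbef
  26 |   0 | eddafaeegdbgdgcdfeabdbfacgebgcbbdbccbef
  27 |   6 | eegdbgdgcdfeabdbfacgebgcbbdbccbef
  28 |  37 | ef
  29 |   7 | egdbgdgcdfeabdbfacgebgcbbdbccbef
  30 |  38 | f
  31 |  22 | facgebgcbbdbccbef
  32 |   4 | faeegdbgdgcdfeabdbfacgebgcbbdbccbef
  33 |  16 | feabdbfacgebgcbbdbccbef
  34 |  28 | gcbbdbccbef
  35 |  13 | gcdfeabdbfacgebgcbbdbccbef
  36 |   8 | gdbgdgcdfeabdbfacgebgcbbdbccbef
  37 |  11 | gdgcdfeabdbfacgebgcbbdbccbef
  38 |  25 | gebgcbbdbccbef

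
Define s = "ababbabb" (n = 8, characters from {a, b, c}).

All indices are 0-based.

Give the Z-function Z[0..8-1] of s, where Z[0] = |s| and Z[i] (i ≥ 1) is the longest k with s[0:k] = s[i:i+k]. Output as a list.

[8, 0, 2, 0, 0, 2, 0, 0]

Z[0]=8
i=1: i≥r, start 0; Z[1]=0
i=2: i≥r, start 0; Z[2]=2 grow→box=[2,4)
i=3: min(r-i=1, Z[1]=0)=0; Z[3]=0
i=4: i≥r, start 0; Z[4]=0
i=5: i≥r, start 0; Z[5]=2 grow→box=[5,7)
i=6: min(r-i=1, Z[1]=0)=0; Z[6]=0
i=7: i≥r, start 0; Z[7]=0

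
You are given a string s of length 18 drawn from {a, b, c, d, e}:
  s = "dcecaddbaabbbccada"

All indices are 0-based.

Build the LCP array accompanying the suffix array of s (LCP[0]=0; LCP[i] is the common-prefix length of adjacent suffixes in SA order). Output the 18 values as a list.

[0, 1, 1, 1, 2, 0, 1, 2, 1, 0, 3, 1, 1, 0, 1, 1, 1, 0]

rank | idx | suffix
   0 |  17 | a
   1 |   8 | aabbbccada
   2 |   9 | abbbccada
   3 |  15 | ada
   4 |   4 | addbaabbbccada
   5 |   7 | baabbbccada
   6 |  10 | bbbccada
   7 |  11 | bbccada
   8 |  12 | bccada
   9 |  14 | cada
  10 |   3 | caddbaabbbccada
  11 |  13 | ccada
  12 |   1 | cecaddbaabbbccada
  13 |  16 | da
  14 |   6 | dbaabbbccada
  15 |   0 | dcecaddbaabbbccada
  16 |   5 | ddbaabbbccada
  17 |   2 | ecaddbaabbbccada

SA = [17, 8, 9, 15, 4, 7, 10, 11, 12, 14, 3, 13, 1, 16, 6, 0, 5, 2]
i: (SA[i-1],SA[i]) lcp shared
  1: (17,8) 1 'a'
  2: (8,9) 1 'a'
  3: (9,15) 1 'a'
  4: (15,4) 2 'ad'
  5: (4,7) 0 ''
  6: (7,10) 1 'b'
  7: (10,11) 2 'bb'
  8: (11,12) 1 'b'
  9: (12,14) 0 ''
  10: (14,3) 3 'cad'
  11: (3,13) 1 'c'
  12: (13,1) 1 'c'
  13: (1,16) 0 ''
  14: (16,6) 1 'd'
  15: (6,0) 1 'd'
  16: (0,5) 1 'd'
  17: (5,2) 0 ''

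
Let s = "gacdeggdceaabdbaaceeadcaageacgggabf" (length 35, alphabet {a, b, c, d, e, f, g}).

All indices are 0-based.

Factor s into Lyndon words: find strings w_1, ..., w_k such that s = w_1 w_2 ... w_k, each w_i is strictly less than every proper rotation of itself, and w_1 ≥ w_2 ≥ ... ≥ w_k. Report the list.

emit factor 1: 'g' (i=0, period=1)
emit factor 2: 'acdeggdce' (i=1, period=9)
emit factor 3: 'aabdbaaceeadcaageacgggabf' (i=10, period=25)

["g", "acdeggdce", "aabdbaaceeadcaageacgggabf"]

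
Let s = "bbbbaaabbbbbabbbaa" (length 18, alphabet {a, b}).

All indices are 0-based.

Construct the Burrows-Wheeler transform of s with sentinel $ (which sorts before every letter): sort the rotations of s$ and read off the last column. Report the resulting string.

rank  rotation             last
    0  $bbbbaaabbbbbabbbaa  a
    1  a$bbbbaaabbbbbabbba  a
    2  aa$bbbbaaabbbbbabbb  b
    3  aaabbbbbabbbaa$bbbb  b
    4  aabbbbbabbbaa$bbbba  a
    5  abbbaa$bbbbaaabbbbb  b
    6  abbbbbabbbaa$bbbbaa  a
    7  baa$bbbbaaabbbbbabb  b
    8  baaabbbbbabbbaa$bbb  b
    9  babbbaa$bbbbaaabbbb  b
   10  bbaa$bbbbaaabbbbbab  b
   11  bbaaabbbbbabbbaa$bb  b
   12  bbabbbaa$bbbbaaabbb  b
   13  bbbaa$bbbbaaabbbbba  a
   14  bbbaaabbbbbabbbaa$b  b
   15  bbbabbbaa$bbbbaaabb  b
   16  bbbbaaabbbbbabbbaa$  $
   17  bbbbabbbaa$bbbbaaab  b
   18  bbbbbabbbaa$bbbbaaa  a

aabbababbbbbbabb$ba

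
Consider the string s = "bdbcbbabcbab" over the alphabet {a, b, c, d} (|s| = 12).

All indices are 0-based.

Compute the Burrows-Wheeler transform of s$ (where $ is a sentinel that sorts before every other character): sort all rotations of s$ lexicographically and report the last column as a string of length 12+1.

rank  rotation       last
    0  $bdbcbbabcbab  b
    1  ab$bdbcbbabcb  b
    2  abcbab$bdbcbb  b
    3  b$bdbcbbabcba  a
    4  bab$bdbcbbabc  c
    5  babcbab$bdbcb  b
    6  bbabcbab$bdbc  c
    7  bcbab$bdbcbba  a
    8  bcbbabcbab$bd  d
    9  bdbcbbabcbab$  $
   10  cbab$bdbcbbab  b
   11  cbbabcbab$bdb  b
   12  dbcbbabcbab$b  b

bbbacbcad$bbb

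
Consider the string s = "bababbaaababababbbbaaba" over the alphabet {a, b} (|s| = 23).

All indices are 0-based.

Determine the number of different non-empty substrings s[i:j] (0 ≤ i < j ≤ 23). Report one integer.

210

rank | idx | suffix
   0 |  22 | a
   1 |   6 | aaababababbbbaaba
   2 |  19 | aaba
   3 |   7 | aababababbbbaaba
   4 |  20 | aba
   5 |   8 | ababababbbbaaba
   6 |  10 | abababbbbaaba
   7 |   1 | ababbaaababababbbbaaba
   8 |  12 | ababbbbaaba
   9 |   3 | abbaaababababbbbaaba
  10 |  14 | abbbbaaba
  11 |  21 | ba
  12 |   5 | baaababababbbbaaba
  13 |  18 | baaba
  14 |   9 | babababbbbaaba
  15 |   0 | bababbaaababababbbbaaba
  16 |  11 | bababbbbaaba
  17 |   2 | babbaaababababbbbaaba
  18 |  13 | babbbbaaba
  19 |   4 | bbaaababababbbbaaba
  20 |  17 | bbaaba
  21 |  16 | bbbaaba
  22 |  15 | bbbbaaba

SA = [22, 6, 19, 7, 20, 8, 10, 1, 12, 3, 14, 21, 5, 18, 9, 0, 11, 2, 13, 4, 17, 16, 15]
i: (SA[i-1],SA[i]) lcp shared
  1: (22,6) 1 'a'
  2: (6,19) 2 'aa'
  3: (19,7) 4 'aaba'
  4: (7,20) 1 'a'
  5: (20,8) 3 'aba'
  6: (8,10) 6 'ababab'
  7: (10,1) 4 'abab'
  8: (1,12) 5 'ababb'
  9: (12,3) 2 'ab'
  10: (3,14) 3 'abb'
  11: (14,21) 0 ''
  12: (21,5) 2 'ba'
  13: (5,18) 3 'baa'
  14: (18,9) 2 'ba'
  15: (9,0) 5 'babab'
  16: (0,11) 6 'bababb'
  17: (11,2) 3 'bab'
  18: (2,13) 4 'babb'
  19: (13,4) 1 'b'
  20: (4,17) 4 'bbaa'
  21: (17,16) 2 'bb'
  22: (16,15) 3 'bbb'

n(n+1)/2 = 23·24/2 = 276
Σ LCP = 0 + 1 + 2 + 4 + 1 + 3 + 6 + 4 + 5 + 2 + 3 + 0 + 2 + 3 + 2 + 5 + 6 + 3 + 4 + 1 + 4 + 2 + 3 = 66
distinct = 276 − 66 = 210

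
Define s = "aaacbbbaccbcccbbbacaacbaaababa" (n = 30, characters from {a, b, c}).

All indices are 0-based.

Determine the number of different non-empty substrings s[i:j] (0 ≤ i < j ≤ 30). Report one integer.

402

rank | idx | suffix
   0 |  29 | a
   1 |  23 | aaababa
   2 |   0 | aaacbbbaccbcccbbbacaacbaaababa
   3 |  24 | aababa
   4 |  19 | aacbaaababa
   5 |   1 | aacbbbaccbcccbbbacaacbaaababa
   6 |  27 | aba
   7 |  25 | ababa
   8 |  17 | acaacbaaababa
   9 |  20 | acbaaababa
  10 |   2 | acbbbaccbcccbbbacaacbaaababa
  11 |   7 | accbcccbbbacaacbaaababa
  12 |  28 | ba
  13 |  22 | baaababa
  14 |  26 | baba
  15 |  16 | bacaacbaaababa
  16 |   6 | baccbcccbbbacaacbaaababa
  17 |  15 | bbacaacbaaababa
  18 |   5 | bbaccbcccbbbacaacbaaababa
  19 |  14 | bbbacaacbaaababa
  20 |   4 | bbbaccbcccbbbacaacbaaababa
  21 |  10 | bcccbbbacaacbaaababa
  22 |  18 | caacbaaababa
  23 |  21 | cbaaababa
  24 |  13 | cbbbacaacbaaababa
  25 |   3 | cbbbaccbcccbbbacaacbaaababa
  26 |   9 | cbcccbbbacaacbaaababa
  27 |  12 | ccbbbacaacbaaababa
  28 |   8 | ccbcccbbbacaacbaaababa
  29 |  11 | cccbbbacaacbaaababa

SA = [29, 23, 0, 24, 19, 1, 27, 25, 17, 20, 2, 7, 28, 22, 26, 16, 6, 15, 5, 14, 4, 10, 18, 21, 13, 3, 9, 12, 8, 11]
i: (SA[i-1],SA[i]) lcp shared
  1: (29,23) 1 'a'
  2: (23,0) 3 'aaa'
  3: (0,24) 2 'aa'
  4: (24,19) 2 'aa'
  5: (19,1) 4 'aacb'
  6: (1,27) 1 'a'
  7: (27,25) 3 'aba'
  8: (25,17) 1 'a'
  9: (17,20) 2 'ac'
  10: (20,2) 3 'acb'
  11: (2,7) 2 'ac'
  12: (7,28) 0 ''
  13: (28,22) 2 'ba'
  14: (22,26) 2 'ba'
  15: (26,16) 2 'ba'
  16: (16,6) 3 'bac'
  17: (6,15) 1 'b'
  18: (15,5) 4 'bbac'
  19: (5,14) 2 'bb'
  20: (14,4) 5 'bbbac'
  21: (4,10) 1 'b'
  22: (10,18) 0 ''
  23: (18,21) 1 'c'
  24: (21,13) 2 'cb'
  25: (13,3) 6 'cbbbac'
  26: (3,9) 2 'cb'
  27: (9,12) 1 'c'
  28: (12,8) 3 'ccb'
  29: (8,11) 2 'cc'

n(n+1)/2 = 30·31/2 = 465
Σ LCP = 0 + 1 + 3 + 2 + 2 + 4 + 1 + 3 + 1 + 2 + 3 + 2 + 0 + 2 + 2 + 2 + 3 + 1 + 4 + 2 + 5 + 1 + 0 + 1 + 2 + 6 + 2 + 1 + 3 + 2 = 63
distinct = 465 − 63 = 402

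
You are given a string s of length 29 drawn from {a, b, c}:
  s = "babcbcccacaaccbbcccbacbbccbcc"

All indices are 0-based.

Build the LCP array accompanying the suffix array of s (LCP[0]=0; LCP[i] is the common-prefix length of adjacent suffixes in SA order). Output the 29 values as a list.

[0, 1, 1, 2, 2, 0, 2, 1, 4, 1, 2, 3, 3, 4, 0, 1, 2, 1, 2, 5, 2, 4, 1, 2, 2, 3, 3, 2, 3]

sorted suffixes:
  #0 SA[0]=10  'aaccbbcccbacbbccbcc'
  #1 SA[1]=1  'abcbcccacaaccbbcccbacbbccbcc'
  #2 SA[2]=8  'acaaccbbcccbacbbccbcc'
  #3 SA[3]=20  'acbbccbcc'
  #4 SA[4]=11  'accbbcccbacbbccbcc'
  #5 SA[5]=0  'babcbcccacaaccbbcccbacbbccbcc'
  #6 SA[6]=19  'bacbbccbcc'
  #7 SA[7]=22  'bbccbcc'
  #8 SA[8]=14  'bbcccbacbbccbcc'
  #9 SA[9]=2  'bcbcccacaaccbbcccbacbbccbcc'
  #10 SA[10]=26  'bcc'
  #11 SA[11]=23  'bccbcc'
  #12 SA[12]=4  'bcccacaaccbbcccbacbbccbcc'
  #13 SA[13]=15  'bcccbacbbccbcc'
  #14 SA[14]=28  'c'
  #15 SA[15]=9  'caaccbbcccbacbbccbcc'
  #16 SA[16]=7  'cacaaccbbcccbacbbccbcc'
  #17 SA[17]=18  'cbacbbccbcc'
  #18 SA[18]=21  'cbbccbcc'
  #19 SA[19]=13  'cbbcccbacbbccbcc'
  #20 SA[20]=25  'cbcc'
  #21 SA[21]=3  'cbcccacaaccbbcccbacbbccbcc'
  #22 SA[22]=27  'cc'
  #23 SA[23]=6  'ccacaaccbbcccbacbbccbcc'
  #24 SA[24]=17  'ccbacbbccbcc'
  #25 SA[25]=12  'ccbbcccbacbbccbcc'
  #26 SA[26]=24  'ccbcc'
  #27 SA[27]=5  'cccacaaccbbcccbacbbccbcc'
  #28 SA[28]=16  'cccbacbbccbcc'

SA = [10, 1, 8, 20, 11, 0, 19, 22, 14, 2, 26, 23, 4, 15, 28, 9, 7, 18, 21, 13, 25, 3, 27, 6, 17, 12, 24, 5, 16]
i: (SA[i-1],SA[i]) lcp shared
  1: (10,1) 1 'a'
  2: (1,8) 1 'a'
  3: (8,20) 2 'ac'
  4: (20,11) 2 'ac'
  5: (11,0) 0 ''
  6: (0,19) 2 'ba'
  7: (19,22) 1 'b'
  8: (22,14) 4 'bbcc'
  9: (14,2) 1 'b'
  10: (2,26) 2 'bc'
  11: (26,23) 3 'bcc'
  12: (23,4) 3 'bcc'
  13: (4,15) 4 'bccc'
  14: (15,28) 0 ''
  15: (28,9) 1 'c'
  16: (9,7) 2 'ca'
  17: (7,18) 1 'c'
  18: (18,21) 2 'cb'
  19: (21,13) 5 'cbbcc'
  20: (13,25) 2 'cb'
  21: (25,3) 4 'cbcc'
  22: (3,27) 1 'c'
  23: (27,6) 2 'cc'
  24: (6,17) 2 'cc'
  25: (17,12) 3 'ccb'
  26: (12,24) 3 'ccb'
  27: (24,5) 2 'cc'
  28: (5,16) 3 'ccc'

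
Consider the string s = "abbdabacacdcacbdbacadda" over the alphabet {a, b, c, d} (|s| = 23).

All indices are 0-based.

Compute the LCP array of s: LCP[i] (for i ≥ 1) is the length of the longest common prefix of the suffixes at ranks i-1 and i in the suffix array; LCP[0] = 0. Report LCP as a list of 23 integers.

[0, 1, 2, 1, 3, 2, 2, 1, 0, 4, 1, 1, 2, 0, 3, 2, 1, 1, 0, 2, 1, 1, 1]

sorted suffixes:
  #0 SA[0]=22  'a'
  #1 SA[1]=4  'abacacdcacbdbacadda'
  #2 SA[2]=0  'abbdabacacdcacbdbacadda'
  #3 SA[3]=6  'acacdcacbdbacadda'
  #4 SA[4]=17  'acadda'
  #5 SA[5]=12  'acbdbacadda'
  #6 SA[6]=8  'acdcacbdbacadda'
  #7 SA[7]=19  'adda'
  #8 SA[8]=5  'bacacdcacbdbacadda'
  #9 SA[9]=16  'bacadda'
  #10 SA[10]=1  'bbdabacacdcacbdbacadda'
  #11 SA[11]=2  'bdabacacdcacbdbacadda'
  #12 SA[12]=14  'bdbacadda'
  #13 SA[13]=11  'cacbdbacadda'
  #14 SA[14]=7  'cacdcacbdbacadda'
  #15 SA[15]=18  'cadda'
  #16 SA[16]=13  'cbdbacadda'
  #17 SA[17]=9  'cdcacbdbacadda'
  #18 SA[18]=21  'da'
  #19 SA[19]=3  'dabacacdcacbdbacadda'
  #20 SA[20]=15  'dbacadda'
  #21 SA[21]=10  'dcacbdbacadda'
  #22 SA[22]=20  'dda'

SA = [22, 4, 0, 6, 17, 12, 8, 19, 5, 16, 1, 2, 14, 11, 7, 18, 13, 9, 21, 3, 15, 10, 20]
rank  pair      lcp
   1  s[22:],s[4:]  1  'a'
   2  s[4:],s[0:]  2  'ab'
   3  s[0:],s[6:]  1  'a'
   4  s[6:],s[17:]  3  'aca'
   5  s[17:],s[12:]  2  'ac'
   6  s[12:],s[8:]  2  'ac'
   7  s[8:],s[19:]  1  'a'
   8  s[19:],s[5:]  0  ''
   9  s[5:],s[16:]  4  'baca'
  10  s[16:],s[1:]  1  'b'
  11  s[1:],s[2:]  1  'b'
  12  s[2:],s[14:]  2  'bd'
  13  s[14:],s[11:]  0  ''
  14  s[11:],s[7:]  3  'cac'
  15  s[7:],s[18:]  2  'ca'
  16  s[18:],s[13:]  1  'c'
  17  s[13:],s[9:]  1  'c'
  18  s[9:],s[21:]  0  ''
  19  s[21:],s[3:]  2  'da'
  20  s[3:],s[15:]  1  'd'
  21  s[15:],s[10:]  1  'd'
  22  s[10:],s[20:]  1  'd'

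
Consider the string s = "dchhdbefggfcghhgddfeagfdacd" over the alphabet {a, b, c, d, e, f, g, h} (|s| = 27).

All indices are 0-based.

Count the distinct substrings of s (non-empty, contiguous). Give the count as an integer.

rank | idx | suffix
   0 |  24 | acd
   1 |  20 | agfdacd
   2 |   5 | befggfcghhgddfeagfdacd
   3 |  25 | cd
   4 |  11 | cghhgddfeagfdacd
   5 |   1 | chhdbefggfcghhgddfeagfdacd
   6 |  26 | d
   7 |  23 | dacd
   8 |   4 | dbefggfcghhgddfeagfdacd
   9 |   0 | dchhdbefggfcghhgddfeagfdacd
  10 |  16 | ddfeagfdacd
  11 |  17 | dfeagfdacd
  12 |  19 | eagfdacd
  13 |   6 | efggfcghhgddfeagfdacd
  14 |  10 | fcghhgddfeagfdacd
  15 |  22 | fdacd
  16 |  18 | feagfdacd
  17 |   7 | fggfcghhgddfeagfdacd
  18 |  15 | gddfeagfdacd
  19 |   9 | gfcghhgddfeagfdacd
  20 |  21 | gfdacd
  21 |   8 | ggfcghhgddfeagfdacd
  22 |  12 | ghhgddfeagfdacd
  23 |   3 | hdbefggfcghhgddfeagfdacd
  24 |  14 | hgddfeagfdacd
  25 |   2 | hhdbefggfcghhgddfeagfdacd
  26 |  13 | hhgddfeagfdacd

SA = [24, 20, 5, 25, 11, 1, 26, 23, 4, 0, 16, 17, 19, 6, 10, 22, 18, 7, 15, 9, 21, 8, 12, 3, 14, 2, 13]
i: (SA[i-1],SA[i]) lcp shared
  1: (24,20) 1 'a'
  2: (20,5) 0 ''
  3: (5,25) 0 ''
  4: (25,11) 1 'c'
  5: (11,1) 1 'c'
  6: (1,26) 0 ''
  7: (26,23) 1 'd'
  8: (23,4) 1 'd'
  9: (4,0) 1 'd'
  10: (0,16) 1 'd'
  11: (16,17) 1 'd'
  12: (17,19) 0 ''
  13: (19,6) 1 'e'
  14: (6,10) 0 ''
  15: (10,22) 1 'f'
  16: (22,18) 1 'f'
  17: (18,7) 1 'f'
  18: (7,15) 0 ''
  19: (15,9) 1 'g'
  20: (9,21) 2 'gf'
  21: (21,8) 1 'g'
  22: (8,12) 1 'g'
  23: (12,3) 0 ''
  24: (3,14) 1 'h'
  25: (14,2) 1 'h'
  26: (2,13) 2 'hh'

n(n+1)/2 = 27·28/2 = 378
Σ LCP = 0 + 1 + 0 + 0 + 1 + 1 + 0 + 1 + 1 + 1 + 1 + 1 + 0 + 1 + 0 + 1 + 1 + 1 + 0 + 1 + 2 + 1 + 1 + 0 + 1 + 1 + 2 = 21
distinct = 378 − 21 = 357

357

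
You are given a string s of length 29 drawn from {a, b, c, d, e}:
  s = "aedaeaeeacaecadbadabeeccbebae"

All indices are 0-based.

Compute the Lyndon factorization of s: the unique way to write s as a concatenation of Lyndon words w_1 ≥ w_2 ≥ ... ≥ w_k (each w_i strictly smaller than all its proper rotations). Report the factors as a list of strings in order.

emit factor 1: 'aed' (i=0, period=3)
emit factor 2: 'aeaee' (i=3, period=5)
emit factor 3: 'acaecadbad' (i=8, period=10)
emit factor 4: 'abeeccbebae' (i=18, period=11)

["aed", "aeaee", "acaecadbad", "abeeccbebae"]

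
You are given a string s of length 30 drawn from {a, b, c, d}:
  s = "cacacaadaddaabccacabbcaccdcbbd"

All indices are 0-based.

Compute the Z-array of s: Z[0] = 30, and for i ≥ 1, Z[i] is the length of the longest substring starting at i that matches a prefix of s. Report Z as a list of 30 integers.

[30, 0, 4, 0, 2, 0, 0, 0, 0, 0, 0, 0, 0, 0, 1, 4, 0, 2, 0, 0, 0, 3, 0, 1, 1, 0, 1, 0, 0, 0]

Z[0]=30
i=1: outside box; Z[1]=0
i=2: outside box; Z[2]=4 scan→box=[2,6)
i=3: min(r-i=3, Z[1]=0)=0; Z[3]=0
i=4: min(r-i=2, Z[2]=4)=2; Z[4]=2
i=5: min(r-i=1, Z[3]=0)=0; Z[5]=0
i=6: outside box; Z[6]=0
i=7: outside box; Z[7]=0
i=8: outside box; Z[8]=0
i=9: outside box; Z[9]=0
i=10: outside box; Z[10]=0
i=11: outside box; Z[11]=0
i=12: outside box; Z[12]=0
i=13: outside box; Z[13]=0
i=14: outside box; Z[14]=1 scan→box=[14,15)
i=15: outside box; Z[15]=4 scan→box=[15,19)
i=16: min(r-i=3, Z[1]=0)=0; Z[16]=0
i=17: min(r-i=2, Z[2]=4)=2; Z[17]=2
i=18: min(r-i=1, Z[3]=0)=0; Z[18]=0
i=19: outside box; Z[19]=0
i=20: outside box; Z[20]=0
i=21: outside box; Z[21]=3 scan→box=[21,24)
i=22: min(r-i=2, Z[1]=0)=0; Z[22]=0
i=23: min(r-i=1, Z[2]=4)=1; Z[23]=1
i=24: outside box; Z[24]=1 scan→box=[24,25)
i=25: outside box; Z[25]=0
i=26: outside box; Z[26]=1 scan→box=[26,27)
i=27: outside box; Z[27]=0
i=28: outside box; Z[28]=0
i=29: outside box; Z[29]=0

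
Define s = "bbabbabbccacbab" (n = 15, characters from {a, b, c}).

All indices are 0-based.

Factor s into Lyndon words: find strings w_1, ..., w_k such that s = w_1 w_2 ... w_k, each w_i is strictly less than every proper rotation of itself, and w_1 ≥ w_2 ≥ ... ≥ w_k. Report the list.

["b", "b", "abbabbccacb", "ab"]

emit factor 1: 'b' (i=0, period=1)
emit factor 2: 'b' (i=1, period=1)
emit factor 3: 'abbabbccacb' (i=2, period=11)
emit factor 4: 'ab' (i=13, period=2)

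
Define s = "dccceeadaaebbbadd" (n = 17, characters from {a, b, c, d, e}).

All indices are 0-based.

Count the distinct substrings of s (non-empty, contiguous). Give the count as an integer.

rank | idx | suffix
   0 |   8 | aaebbbadd
   1 |   6 | adaaebbbadd
   2 |  14 | add
   3 |   9 | aebbbadd
   4 |  13 | badd
   5 |  12 | bbadd
   6 |  11 | bbbadd
   7 |   1 | ccceeadaaebbbadd
   8 |   2 | cceeadaaebbbadd
   9 |   3 | ceeadaaebbbadd
  10 |  16 | d
  11 |   7 | daaebbbadd
  12 |   0 | dccceeadaaebbbadd
  13 |  15 | dd
  14 |   5 | eadaaebbbadd
  15 |  10 | ebbbadd
  16 |   4 | eeadaaebbbadd

SA = [8, 6, 14, 9, 13, 12, 11, 1, 2, 3, 16, 7, 0, 15, 5, 10, 4]
i: (SA[i-1],SA[i]) lcp shared
  1: (8,6) 1 'a'
  2: (6,14) 2 'ad'
  3: (14,9) 1 'a'
  4: (9,13) 0 ''
  5: (13,12) 1 'b'
  6: (12,11) 2 'bb'
  7: (11,1) 0 ''
  8: (1,2) 2 'cc'
  9: (2,3) 1 'c'
  10: (3,16) 0 ''
  11: (16,7) 1 'd'
  12: (7,0) 1 'd'
  13: (0,15) 1 'd'
  14: (15,5) 0 ''
  15: (5,10) 1 'e'
  16: (10,4) 1 'e'

n(n+1)/2 = 17·18/2 = 153
Σ LCP = 0 + 1 + 2 + 1 + 0 + 1 + 2 + 0 + 2 + 1 + 0 + 1 + 1 + 1 + 0 + 1 + 1 = 15
distinct = 153 − 15 = 138

138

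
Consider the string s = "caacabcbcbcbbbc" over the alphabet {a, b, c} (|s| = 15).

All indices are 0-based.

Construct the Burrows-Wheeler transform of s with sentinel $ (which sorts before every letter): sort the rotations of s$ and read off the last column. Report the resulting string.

cccacbbccab$abbb

rank  rotation          last
    0  $caacabcbcbcbbbc  c
    1  aacabcbcbcbbbc$c  c
    2  abcbcbcbbbc$caac  c
    3  acabcbcbcbbbc$ca  a
    4  bbbc$caacabcbcbc  c
    5  bbc$caacabcbcbcb  b
    6  bc$caacabcbcbcbb  b
    7  bcbbbc$caacabcbc  c
    8  bcbcbbbc$caacabc  c
    9  bcbcbcbbbc$caaca  a
   10  c$caacabcbcbcbbb  b
   11  caacabcbcbcbbbc$  $
   12  cabcbcbcbbbc$caa  a
   13  cbbbc$caacabcbcb  b
   14  cbcbbbc$caacabcb  b
   15  cbcbcbbbc$caacab  b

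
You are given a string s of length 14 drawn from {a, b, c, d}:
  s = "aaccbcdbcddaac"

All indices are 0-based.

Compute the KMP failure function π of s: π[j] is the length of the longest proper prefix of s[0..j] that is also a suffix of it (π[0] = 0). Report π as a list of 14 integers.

π[0] = 0
j=1 s[j]='a': π[1]=1 (border 'a')
j=2 s[j]='c': k: 1→0; π[2]=0 (border '')
j=3 s[j]='c': π[3]=0 (border '')
j=4 s[j]='b': π[4]=0 (border '')
j=5 s[j]='c': π[5]=0 (border '')
j=6 s[j]='d': π[6]=0 (border '')
j=7 s[j]='b': π[7]=0 (border '')
j=8 s[j]='c': π[8]=0 (border '')
j=9 s[j]='d': π[9]=0 (border '')
j=10 s[j]='d': π[10]=0 (border '')
j=11 s[j]='a': π[11]=1 (border 'a')
j=12 s[j]='a': π[12]=2 (border 'aa')
j=13 s[j]='c': π[13]=3 (border 'aac')

[0, 1, 0, 0, 0, 0, 0, 0, 0, 0, 0, 1, 2, 3]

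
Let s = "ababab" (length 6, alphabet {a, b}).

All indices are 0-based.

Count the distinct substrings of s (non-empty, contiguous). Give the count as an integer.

sorted suffixes:
  #0 SA[0]=4  'ab'
  #1 SA[1]=2  'abab'
  #2 SA[2]=0  'ababab'
  #3 SA[3]=5  'b'
  #4 SA[4]=3  'bab'
  #5 SA[5]=1  'babab'

SA = [4, 2, 0, 5, 3, 1]
rank  pair      lcp
   1  s[4:],s[2:]  2  'ab'
   2  s[2:],s[0:]  4  'abab'
   3  s[0:],s[5:]  0  ''
   4  s[5:],s[3:]  1  'b'
   5  s[3:],s[1:]  3  'bab'

n(n+1)/2 = 6·7/2 = 21
Σ LCP = 0 + 2 + 4 + 0 + 1 + 3 = 10
distinct = 21 − 10 = 11

11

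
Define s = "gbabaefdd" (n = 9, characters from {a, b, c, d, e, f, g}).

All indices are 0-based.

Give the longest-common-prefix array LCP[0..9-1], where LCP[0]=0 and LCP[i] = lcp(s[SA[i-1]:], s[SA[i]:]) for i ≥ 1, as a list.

[0, 1, 0, 2, 0, 1, 0, 0, 0]

sorted suffixes:
  #0 SA[0]=2  'abaefdd'
  #1 SA[1]=4  'aefdd'
  #2 SA[2]=1  'babaefdd'
  #3 SA[3]=3  'baefdd'
  #4 SA[4]=8  'd'
  #5 SA[5]=7  'dd'
  #6 SA[6]=5  'efdd'
  #7 SA[7]=6  'fdd'
  #8 SA[8]=0  'gbabaefdd'

SA = [2, 4, 1, 3, 8, 7, 5, 6, 0]
[i] adj suffixes → lcp
  [1] 2/4 → 1 ('a')
  [2] 4/1 → 0 ('')
  [3] 1/3 → 2 ('ba')
  [4] 3/8 → 0 ('')
  [5] 8/7 → 1 ('d')
  [6] 7/5 → 0 ('')
  [7] 5/6 → 0 ('')
  [8] 6/0 → 0 ('')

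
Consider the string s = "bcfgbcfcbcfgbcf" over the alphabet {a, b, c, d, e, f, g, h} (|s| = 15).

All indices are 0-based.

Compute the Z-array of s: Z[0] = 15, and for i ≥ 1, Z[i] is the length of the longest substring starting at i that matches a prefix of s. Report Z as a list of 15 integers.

Z[0]=15
i=1: i≥r, start 0; Z[1]=0
i=2: i≥r, start 0; Z[2]=0
i=3: i≥r, start 0; Z[3]=0
i=4: i≥r, start 0; Z[4]=3 scan→box=[4,7)
i=5: min(r-i=2, Z[1]=0)=0; Z[5]=0
i=6: min(r-i=1, Z[2]=0)=0; Z[6]=0
i=7: i≥r, start 0; Z[7]=0
i=8: i≥r, start 0; Z[8]=7 scan→box=[8,15)
i=9: min(r-i=6, Z[1]=0)=0; Z[9]=0
i=10: min(r-i=5, Z[2]=0)=0; Z[10]=0
i=11: min(r-i=4, Z[3]=0)=0; Z[11]=0
i=12: min(r-i=3, Z[4]=3)=3; Z[12]=3
i=13: min(r-i=2, Z[5]=0)=0; Z[13]=0
i=14: min(r-i=1, Z[6]=0)=0; Z[14]=0

[15, 0, 0, 0, 3, 0, 0, 0, 7, 0, 0, 0, 3, 0, 0]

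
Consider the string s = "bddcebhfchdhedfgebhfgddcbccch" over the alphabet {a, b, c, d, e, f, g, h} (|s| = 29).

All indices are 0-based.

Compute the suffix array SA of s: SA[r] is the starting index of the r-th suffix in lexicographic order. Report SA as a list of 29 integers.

[24, 0, 5, 17, 23, 25, 26, 3, 27, 8, 22, 2, 21, 1, 13, 10, 4, 16, 12, 7, 19, 14, 20, 15, 28, 9, 11, 6, 18]

sorted suffixes:
  #0 SA[0]=24  'bccch'
  #1 SA[1]=0  'bddcebhfchdhedfgebhfgddcbccch'
  #2 SA[2]=5  'bhfchdhedfgebhfgddcbccch'
  #3 SA[3]=17  'bhfgddcbccch'
  #4 SA[4]=23  'cbccch'
  #5 SA[5]=25  'ccch'
  #6 SA[6]=26  'cch'
  #7 SA[7]=3  'cebhfchdhedfgebhfgddcbccch'
  #8 SA[8]=27  'ch'
  #9 SA[9]=8  'chdhedfgebhfgddcbccch'
  #10 SA[10]=22  'dcbccch'
  #11 SA[11]=2  'dcebhfchdhedfgebhfgddcbccch'
  #12 SA[12]=21  'ddcbccch'
  #13 SA[13]=1  'ddcebhfchdhedfgebhfgddcbccch'
  #14 SA[14]=13  'dfgebhfgddcbccch'
  #15 SA[15]=10  'dhedfgebhfgddcbccch'
  #16 SA[16]=4  'ebhfchdhedfgebhfgddcbccch'
  #17 SA[17]=16  'ebhfgddcbccch'
  #18 SA[18]=12  'edfgebhfgddcbccch'
  #19 SA[19]=7  'fchdhedfgebhfgddcbccch'
  #20 SA[20]=19  'fgddcbccch'
  #21 SA[21]=14  'fgebhfgddcbccch'
  #22 SA[22]=20  'gddcbccch'
  #23 SA[23]=15  'gebhfgddcbccch'
  #24 SA[24]=28  'h'
  #25 SA[25]=9  'hdhedfgebhfgddcbccch'
  #26 SA[26]=11  'hedfgebhfgddcbccch'
  #27 SA[27]=6  'hfchdhedfgebhfgddcbccch'
  #28 SA[28]=18  'hfgddcbccch'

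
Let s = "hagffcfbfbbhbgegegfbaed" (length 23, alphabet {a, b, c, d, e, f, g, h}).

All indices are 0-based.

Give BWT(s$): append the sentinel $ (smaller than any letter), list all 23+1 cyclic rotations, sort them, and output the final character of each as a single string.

dbhfffhbfeagggbcfgbeea$b

rank  rotation                  last
    0  $hagffcfbfbbhbgegegfbaed  d
    1  aed$hagffcfbfbbhbgegegfb  b
    2  agffcfbfbbhbgegegfbaed$h  h
    3  baed$hagffcfbfbbhbgegegf  f
    4  bbhbgegegfbaed$hagffcfbf  f
    5  bfbbhbgegegfbaed$hagffcf  f
    6  bgegegfbaed$hagffcfbfbbh  h
    7  bhbgegegfbaed$hagffcfbfb  b
    8  cfbfbbhbgegegfbaed$hagff  f
    9  d$hagffcfbfbbhbgegegfbae  e
   10  ed$hagffcfbfbbhbgegegfba  a
   11  egegfbaed$hagffcfbfbbhbg  g
   12  egfbaed$hagffcfbfbbhbgeg  g
   13  fbaed$hagffcfbfbbhbgegeg  g
   14  fbbhbgegegfbaed$hagffcfb  b
   15  fbfbbhbgegegfbaed$hagffc  c
   16  fcfbfbbhbgegegfbaed$hagf  f
   17  ffcfbfbbhbgegegfbaed$hag  g
   18  gegegfbaed$hagffcfbfbbhb  b
   19  gegfbaed$hagffcfbfbbhbge  e
   20  gfbaed$hagffcfbfbbhbgege  e
   21  gffcfbfbbhbgegegfbaed$ha  a
   22  hagffcfbfbbhbgegegfbaed$  $
   23  hbgegegfbaed$hagffcfbfbb  b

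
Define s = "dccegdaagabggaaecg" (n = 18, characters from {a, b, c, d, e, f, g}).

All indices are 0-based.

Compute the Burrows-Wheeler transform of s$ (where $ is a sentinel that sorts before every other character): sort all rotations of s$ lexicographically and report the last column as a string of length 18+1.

rank  rotation             last
    0  $dccegdaagabggaaecg  g
    1  aaecg$dccegdaagabgg  g
    2  aagabggaaecg$dccegd  d
    3  abggaaecg$dccegdaag  g
    4  aecg$dccegdaagabgga  a
    5  agabggaaecg$dccegda  a
    6  bggaaecg$dccegdaaga  a
    7  ccegdaagabggaaecg$d  d
    8  cegdaagabggaaecg$dc  c
    9  cg$dccegdaagabggaae  e
   10  daagabggaaecg$dcceg  g
   11  dccegdaagabggaaecg$  $
   12  ecg$dccegdaagabggaa  a
   13  egdaagabggaaecg$dcc  c
   14  g$dccegdaagabggaaec  c
   15  gaaecg$dccegdaagabg  g
   16  gabggaaecg$dccegdaa  a
   17  gdaagabggaaecg$dcce  e
   18  ggaaecg$dccegdaagab  b

ggdgaaadceg$accgaeb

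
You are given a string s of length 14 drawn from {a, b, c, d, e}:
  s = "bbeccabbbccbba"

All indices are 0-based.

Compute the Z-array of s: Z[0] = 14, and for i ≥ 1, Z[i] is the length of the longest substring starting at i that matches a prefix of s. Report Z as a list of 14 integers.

[14, 1, 0, 0, 0, 0, 2, 2, 1, 0, 0, 2, 1, 0]

Z[0]=14
i=1: outside box; Z[1]=1 grow→box=[1,2)
i=2: outside box; Z[2]=0
i=3: outside box; Z[3]=0
i=4: outside box; Z[4]=0
i=5: outside box; Z[5]=0
i=6: outside box; Z[6]=2 grow→box=[6,8)
i=7: min(r-i=1, Z[1]=1)=1; Z[7]=2 grow→box=[7,9)
i=8: min(r-i=1, Z[1]=1)=1; Z[8]=1
i=9: outside box; Z[9]=0
i=10: outside box; Z[10]=0
i=11: outside box; Z[11]=2 grow→box=[11,13)
i=12: min(r-i=1, Z[1]=1)=1; Z[12]=1
i=13: outside box; Z[13]=0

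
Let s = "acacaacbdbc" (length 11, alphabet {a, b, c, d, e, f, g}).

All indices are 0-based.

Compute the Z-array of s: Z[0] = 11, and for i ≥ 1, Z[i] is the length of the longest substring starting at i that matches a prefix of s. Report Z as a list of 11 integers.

[11, 0, 3, 0, 1, 2, 0, 0, 0, 0, 0]

Z[0]=11
i=1: fresh scan; Z[1]=0
i=2: fresh scan; Z[2]=3 extend→box=[2,5)
i=3: min(r-i=2, Z[1]=0)=0; Z[3]=0
i=4: min(r-i=1, Z[2]=3)=1; Z[4]=1
i=5: fresh scan; Z[5]=2 extend→box=[5,7)
i=6: min(r-i=1, Z[1]=0)=0; Z[6]=0
i=7: fresh scan; Z[7]=0
i=8: fresh scan; Z[8]=0
i=9: fresh scan; Z[9]=0
i=10: fresh scan; Z[10]=0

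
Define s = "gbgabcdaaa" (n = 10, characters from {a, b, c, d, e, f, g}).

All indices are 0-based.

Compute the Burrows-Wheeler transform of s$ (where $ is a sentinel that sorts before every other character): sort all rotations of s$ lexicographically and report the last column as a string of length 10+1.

aaadgagbcb$

rank  rotation     last
    0  $gbgabcdaaa  a
    1  a$gbgabcdaa  a
    2  aa$gbgabcda  a
    3  aaa$gbgabcd  d
    4  abcdaaa$gbg  g
    5  bcdaaa$gbga  a
    6  bgabcdaaa$g  g
    7  cdaaa$gbgab  b
    8  daaa$gbgabc  c
    9  gabcdaaa$gb  b
   10  gbgabcdaaa$  $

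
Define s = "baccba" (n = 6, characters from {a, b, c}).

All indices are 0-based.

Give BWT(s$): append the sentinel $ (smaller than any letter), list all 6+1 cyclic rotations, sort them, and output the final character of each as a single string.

rank  rotation last
    0  $baccba  a
    1  a$baccb  b
    2  accba$b  b
    3  ba$bacc  c
    4  baccba$  $
    5  cba$bac  c
    6  ccba$ba  a

abbc$ca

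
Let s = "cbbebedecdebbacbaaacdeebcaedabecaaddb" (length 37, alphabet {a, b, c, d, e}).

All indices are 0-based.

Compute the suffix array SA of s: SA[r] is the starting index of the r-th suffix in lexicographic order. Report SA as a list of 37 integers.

rank→(start, suffix):
  0 → (16, 'aaacdeebcaedabecaaddb')
  1 → (17, 'aacdeebcaedabecaaddb')
  2 → (32, 'aaddb')
  3 → (28, 'abecaaddb')
  4 → (13, 'acbaaacdeebcaedabecaaddb')
  5 → (18, 'acdeebcaedabecaaddb')
  6 → (33, 'addb')
  7 → (25, 'aedabecaaddb')
  8 → (36, 'b')
  9 → (15, 'baaacdeebcaedabecaaddb')
  10 → (12, 'bacbaaacdeebcaedabecaaddb')
  11 → (11, 'bbacbaaacdeebcaedabecaaddb')
  12 → (1, 'bbebedecdebbacbaaacdeebcaedabecaaddb')
  13 → (23, 'bcaedabecaaddb')
  14 → (2, 'bebedecdebbacbaaacdeebcaedabecaaddb')
  15 → (29, 'becaaddb')
  16 → (4, 'bedecdebbacbaaacdeebcaedabecaaddb')
  17 → (31, 'caaddb')
  18 → (24, 'caedabecaaddb')
  19 → (14, 'cbaaacdeebcaedabecaaddb')
  20 → (0, 'cbbebedecdebbacbaaacdeebcaedabecaaddb')
  21 → (8, 'cdebbacbaaacdeebcaedabecaaddb')
  22 → (19, 'cdeebcaedabecaaddb')
  23 → (27, 'dabecaaddb')
  24 → (35, 'db')
  25 → (34, 'ddb')
  26 → (9, 'debbacbaaacdeebcaedabecaaddb')
  27 → (6, 'decdebbacbaaacdeebcaedabecaaddb')
  28 → (20, 'deebcaedabecaaddb')
  29 → (10, 'ebbacbaaacdeebcaedabecaaddb')
  30 → (22, 'ebcaedabecaaddb')
  31 → (3, 'ebedecdebbacbaaacdeebcaedabecaaddb')
  32 → (30, 'ecaaddb')
  33 → (7, 'ecdebbacbaaacdeebcaedabecaaddb')
  34 → (26, 'edabecaaddb')
  35 → (5, 'edecdebbacbaaacdeebcaedabecaaddb')
  36 → (21, 'eebcaedabecaaddb')

[16, 17, 32, 28, 13, 18, 33, 25, 36, 15, 12, 11, 1, 23, 2, 29, 4, 31, 24, 14, 0, 8, 19, 27, 35, 34, 9, 6, 20, 10, 22, 3, 30, 7, 26, 5, 21]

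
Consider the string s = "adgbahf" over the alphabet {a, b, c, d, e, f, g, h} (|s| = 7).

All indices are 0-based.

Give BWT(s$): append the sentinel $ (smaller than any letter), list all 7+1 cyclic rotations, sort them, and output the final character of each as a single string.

f$bgahda

rank  rotation  last
    0  $adgbahf  f
    1  adgbahf$  $
    2  ahf$adgb  b
    3  bahf$adg  g
    4  dgbahf$a  a
    5  f$adgbah  h
    6  gbahf$ad  d
    7  hf$adgba  a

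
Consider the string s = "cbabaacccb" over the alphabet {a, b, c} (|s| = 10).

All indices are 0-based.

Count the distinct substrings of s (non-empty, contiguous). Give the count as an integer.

rank | idx | suffix
   0 |   4 | aacccb
   1 |   2 | abaacccb
   2 |   5 | acccb
   3 |   9 | b
   4 |   3 | baacccb
   5 |   1 | babaacccb
   6 |   8 | cb
   7 |   0 | cbabaacccb
   8 |   7 | ccb
   9 |   6 | cccb

SA = [4, 2, 5, 9, 3, 1, 8, 0, 7, 6]
[i] adj suffixes → lcp
  [1] 4/2 → 1 ('a')
  [2] 2/5 → 1 ('a')
  [3] 5/9 → 0 ('')
  [4] 9/3 → 1 ('b')
  [5] 3/1 → 2 ('ba')
  [6] 1/8 → 0 ('')
  [7] 8/0 → 2 ('cb')
  [8] 0/7 → 1 ('c')
  [9] 7/6 → 2 ('cc')

n(n+1)/2 = 10·11/2 = 55
Σ LCP = 0 + 1 + 1 + 0 + 1 + 2 + 0 + 2 + 1 + 2 = 10
distinct = 55 − 10 = 45

45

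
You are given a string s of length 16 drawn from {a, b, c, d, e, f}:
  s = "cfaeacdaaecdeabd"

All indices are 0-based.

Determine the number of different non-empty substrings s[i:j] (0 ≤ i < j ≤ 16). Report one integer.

rank→(start, suffix):
  0 → (7, 'aaecdeabd')
  1 → (13, 'abd')
  2 → (4, 'acdaaecdeabd')
  3 → (2, 'aeacdaaecdeabd')
  4 → (8, 'aecdeabd')
  5 → (14, 'bd')
  6 → (5, 'cdaaecdeabd')
  7 → (10, 'cdeabd')
  8 → (0, 'cfaeacdaaecdeabd')
  9 → (15, 'd')
  10 → (6, 'daaecdeabd')
  11 → (11, 'deabd')
  12 → (12, 'eabd')
  13 → (3, 'eacdaaecdeabd')
  14 → (9, 'ecdeabd')
  15 → (1, 'faeacdaaecdeabd')

SA = [7, 13, 4, 2, 8, 14, 5, 10, 0, 15, 6, 11, 12, 3, 9, 1]
[i] adj suffixes → lcp
  [1] 7/13 → 1 ('a')
  [2] 13/4 → 1 ('a')
  [3] 4/2 → 1 ('a')
  [4] 2/8 → 2 ('ae')
  [5] 8/14 → 0 ('')
  [6] 14/5 → 0 ('')
  [7] 5/10 → 2 ('cd')
  [8] 10/0 → 1 ('c')
  [9] 0/15 → 0 ('')
  [10] 15/6 → 1 ('d')
  [11] 6/11 → 1 ('d')
  [12] 11/12 → 0 ('')
  [13] 12/3 → 2 ('ea')
  [14] 3/9 → 1 ('e')
  [15] 9/1 → 0 ('')

n(n+1)/2 = 16·17/2 = 136
Σ LCP = 0 + 1 + 1 + 1 + 2 + 0 + 0 + 2 + 1 + 0 + 1 + 1 + 0 + 2 + 1 + 0 = 13
distinct = 136 − 13 = 123

123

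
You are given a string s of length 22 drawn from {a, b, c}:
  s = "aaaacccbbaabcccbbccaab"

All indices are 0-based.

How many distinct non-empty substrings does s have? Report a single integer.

rank→(start, suffix):
  0 → (0, 'aaaacccbbaabcccbbccaab')
  1 → (1, 'aaacccbbaabcccbbccaab')
  2 → (19, 'aab')
  3 → (9, 'aabcccbbccaab')
  4 → (2, 'aacccbbaabcccbbccaab')
  5 → (20, 'ab')
  6 → (10, 'abcccbbccaab')
  7 → (3, 'acccbbaabcccbbccaab')
  8 → (21, 'b')
  9 → (8, 'baabcccbbccaab')
  10 → (7, 'bbaabcccbbccaab')
  11 → (15, 'bbccaab')
  12 → (16, 'bccaab')
  13 → (11, 'bcccbbccaab')
  14 → (18, 'caab')
  15 → (6, 'cbbaabcccbbccaab')
  16 → (14, 'cbbccaab')
  17 → (17, 'ccaab')
  18 → (5, 'ccbbaabcccbbccaab')
  19 → (13, 'ccbbccaab')
  20 → (4, 'cccbbaabcccbbccaab')
  21 → (12, 'cccbbccaab')

SA = [0, 1, 19, 9, 2, 20, 10, 3, 21, 8, 7, 15, 16, 11, 18, 6, 14, 17, 5, 13, 4, 12]
[i] adj suffixes → lcp
  [1] 0/1 → 3 ('aaa')
  [2] 1/19 → 2 ('aa')
  [3] 19/9 → 3 ('aab')
  [4] 9/2 → 2 ('aa')
  [5] 2/20 → 1 ('a')
  [6] 20/10 → 2 ('ab')
  [7] 10/3 → 1 ('a')
  [8] 3/21 → 0 ('')
  [9] 21/8 → 1 ('b')
  [10] 8/7 → 1 ('b')
  [11] 7/15 → 2 ('bb')
  [12] 15/16 → 1 ('b')
  [13] 16/11 → 3 ('bcc')
  [14] 11/18 → 0 ('')
  [15] 18/6 → 1 ('c')
  [16] 6/14 → 3 ('cbb')
  [17] 14/17 → 1 ('c')
  [18] 17/5 → 2 ('cc')
  [19] 5/13 → 4 ('ccbb')
  [20] 13/4 → 2 ('cc')
  [21] 4/12 → 5 ('cccbb')

n(n+1)/2 = 22·23/2 = 253
Σ LCP = 0 + 3 + 2 + 3 + 2 + 1 + 2 + 1 + 0 + 1 + 1 + 2 + 1 + 3 + 0 + 1 + 3 + 1 + 2 + 4 + 2 + 5 = 40
distinct = 253 − 40 = 213

213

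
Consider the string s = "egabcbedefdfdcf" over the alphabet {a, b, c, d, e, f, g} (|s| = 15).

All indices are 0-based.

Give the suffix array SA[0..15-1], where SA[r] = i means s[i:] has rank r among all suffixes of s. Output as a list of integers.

[2, 3, 5, 4, 13, 12, 7, 10, 6, 8, 0, 14, 11, 9, 1]

rank→(start, suffix):
  0 → (2, 'abcbedefdfdcf')
  1 → (3, 'bcbedefdfdcf')
  2 → (5, 'bedefdfdcf')
  3 → (4, 'cbedefdfdcf')
  4 → (13, 'cf')
  5 → (12, 'dcf')
  6 → (7, 'defdfdcf')
  7 → (10, 'dfdcf')
  8 → (6, 'edefdfdcf')
  9 → (8, 'efdfdcf')
  10 → (0, 'egabcbedefdfdcf')
  11 → (14, 'f')
  12 → (11, 'fdcf')
  13 → (9, 'fdfdcf')
  14 → (1, 'gabcbedefdfdcf')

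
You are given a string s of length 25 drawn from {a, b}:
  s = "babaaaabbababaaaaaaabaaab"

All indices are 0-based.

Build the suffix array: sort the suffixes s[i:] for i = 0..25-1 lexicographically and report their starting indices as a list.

[13, 14, 15, 16, 3, 21, 17, 4, 22, 18, 5, 23, 11, 1, 19, 9, 6, 24, 12, 2, 20, 10, 0, 8, 7]

rank→(start, suffix):
  0 → (13, 'aaaaaaabaaab')
  1 → (14, 'aaaaaabaaab')
  2 → (15, 'aaaaabaaab')
  3 → (16, 'aaaabaaab')
  4 → (3, 'aaaabbababaaaaaaabaaab')
  5 → (21, 'aaab')
  6 → (17, 'aaabaaab')
  7 → (4, 'aaabbababaaaaaaabaaab')
  8 → (22, 'aab')
  9 → (18, 'aabaaab')
  10 → (5, 'aabbababaaaaaaabaaab')
  11 → (23, 'ab')
  12 → (11, 'abaaaaaaabaaab')
  13 → (1, 'abaaaabbababaaaaaaabaaab')
  14 → (19, 'abaaab')
  15 → (9, 'ababaaaaaaabaaab')
  16 → (6, 'abbababaaaaaaabaaab')
  17 → (24, 'b')
  18 → (12, 'baaaaaaabaaab')
  19 → (2, 'baaaabbababaaaaaaabaaab')
  20 → (20, 'baaab')
  21 → (10, 'babaaaaaaabaaab')
  22 → (0, 'babaaaabbababaaaaaaabaaab')
  23 → (8, 'bababaaaaaaabaaab')
  24 → (7, 'bbababaaaaaaabaaab')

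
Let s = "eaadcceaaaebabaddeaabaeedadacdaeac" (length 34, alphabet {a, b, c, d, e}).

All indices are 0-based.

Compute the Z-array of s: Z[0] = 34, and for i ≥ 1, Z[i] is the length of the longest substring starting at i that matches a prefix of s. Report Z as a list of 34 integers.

[34, 0, 0, 0, 0, 0, 3, 0, 0, 0, 1, 0, 0, 0, 0, 0, 0, 3, 0, 0, 0, 0, 1, 1, 0, 0, 0, 0, 0, 0, 0, 2, 0, 0]

Z[0]=34
i=1: i≥r, start 0; Z[1]=0
i=2: i≥r, start 0; Z[2]=0
i=3: i≥r, start 0; Z[3]=0
i=4: i≥r, start 0; Z[4]=0
i=5: i≥r, start 0; Z[5]=0
i=6: i≥r, start 0; Z[6]=3 scan→box=[6,9)
i=7: min(r-i=2, Z[1]=0)=0; Z[7]=0
i=8: min(r-i=1, Z[2]=0)=0; Z[8]=0
i=9: i≥r, start 0; Z[9]=0
i=10: i≥r, start 0; Z[10]=1 scan→box=[10,11)
i=11: i≥r, start 0; Z[11]=0
i=12: i≥r, start 0; Z[12]=0
i=13: i≥r, start 0; Z[13]=0
i=14: i≥r, start 0; Z[14]=0
i=15: i≥r, start 0; Z[15]=0
i=16: i≥r, start 0; Z[16]=0
i=17: i≥r, start 0; Z[17]=3 scan→box=[17,20)
i=18: min(r-i=2, Z[1]=0)=0; Z[18]=0
i=19: min(r-i=1, Z[2]=0)=0; Z[19]=0
i=20: i≥r, start 0; Z[20]=0
i=21: i≥r, start 0; Z[21]=0
i=22: i≥r, start 0; Z[22]=1 scan→box=[22,23)
i=23: i≥r, start 0; Z[23]=1 scan→box=[23,24)
i=24: i≥r, start 0; Z[24]=0
i=25: i≥r, start 0; Z[25]=0
i=26: i≥r, start 0; Z[26]=0
i=27: i≥r, start 0; Z[27]=0
i=28: i≥r, start 0; Z[28]=0
i=29: i≥r, start 0; Z[29]=0
i=30: i≥r, start 0; Z[30]=0
i=31: i≥r, start 0; Z[31]=2 scan→box=[31,33)
i=32: min(r-i=1, Z[1]=0)=0; Z[32]=0
i=33: i≥r, start 0; Z[33]=0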